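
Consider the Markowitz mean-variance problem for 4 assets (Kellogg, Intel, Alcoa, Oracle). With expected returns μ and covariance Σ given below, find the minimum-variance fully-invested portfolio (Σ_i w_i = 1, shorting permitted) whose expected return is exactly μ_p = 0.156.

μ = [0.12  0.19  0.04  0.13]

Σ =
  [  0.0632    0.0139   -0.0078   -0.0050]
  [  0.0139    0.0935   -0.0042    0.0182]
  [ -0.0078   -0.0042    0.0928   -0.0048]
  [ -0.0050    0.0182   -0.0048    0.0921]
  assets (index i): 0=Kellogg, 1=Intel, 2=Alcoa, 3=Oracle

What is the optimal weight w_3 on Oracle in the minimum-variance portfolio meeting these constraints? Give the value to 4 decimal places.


0.2362

x=Σ⁻¹μ = [1.7400  1.5652  0.7119  1.2338]
y=Σ⁻¹𝟙 = [16.8652  6.6048  13.0690  11.1493]
a=μᵀx=0.695057  b=𝟙ᵀx=5.250897  c=𝟙ᵀy=47.688259  D=ac−b²=5.574158
λ₁=(c·0.156−b)/D = (47.688259·0.156−5.250897)/5.574158 = 0.392610
λ₂=(a−b·0.156)/D = (0.695057−5.250897·0.156)/5.574158 = -0.022260
w* = 0.392610·x + -0.022260·y:
  w_0 = 0.392610·1.7400 + -0.022260·16.8652 = 0.3077  (Kellogg)
  w_1 = 0.392610·1.5652 + -0.022260·6.6048 = 0.4675  (Intel)
  w_2 = 0.392610·0.7119 + -0.022260·13.0690 = -0.0114  (Alcoa)
  w_3 = 0.392610·1.2338 + -0.022260·11.1493 = 0.2362  (Oracle)
Σw_i=1.0000  μᵀw=0.1560
σ²=wᵀΣw=λ₁·μ_p+λ₂ = 0.392610·0.156 + -0.022260 = 0.038987 ≈ 0.0390


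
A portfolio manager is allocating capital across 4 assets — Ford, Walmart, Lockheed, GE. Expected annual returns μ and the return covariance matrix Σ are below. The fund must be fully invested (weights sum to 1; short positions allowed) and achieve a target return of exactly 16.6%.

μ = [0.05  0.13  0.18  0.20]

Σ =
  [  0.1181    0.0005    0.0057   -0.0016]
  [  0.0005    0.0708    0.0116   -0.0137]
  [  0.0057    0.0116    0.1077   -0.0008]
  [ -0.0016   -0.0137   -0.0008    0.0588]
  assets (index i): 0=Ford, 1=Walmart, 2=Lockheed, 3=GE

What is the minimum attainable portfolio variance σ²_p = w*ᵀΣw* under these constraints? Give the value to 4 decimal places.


0.0200

u=Σ⁻¹μ = [0.3986  2.3709  1.4245  3.9840]
v=Σ⁻¹𝟙 = [8.3378  17.0113  7.1697  21.2947]
a=μᵀu=1.381339  b=𝟙ᵀu=8.177861  c=𝟙ᵀv=53.813611  D=ac−b²=7.457413
λ₁=(c·0.166−b)/D = (53.813611·0.166−8.177861)/7.457413 = 0.101268
λ₂=(a−b·0.166)/D = (1.381339−8.177861·0.166)/7.457413 = 0.003193
w* = 0.101268·u + 0.003193·v:
  w_0 = 0.101268·0.3986 + 0.003193·8.3378 = 0.0670  (Ford)
  w_1 = 0.101268·2.3709 + 0.003193·17.0113 = 0.2944  (Walmart)
  w_2 = 0.101268·1.4245 + 0.003193·7.1697 = 0.1671  (Lockheed)
  w_3 = 0.101268·3.9840 + 0.003193·21.2947 = 0.4715  (GE)
Σw_i=1.0000  μᵀw=0.1660
σ²=wᵀΣw=λ₁·μ_p+λ₂ = 0.101268·0.166 + 0.003193 = 0.020004 ≈ 0.0200


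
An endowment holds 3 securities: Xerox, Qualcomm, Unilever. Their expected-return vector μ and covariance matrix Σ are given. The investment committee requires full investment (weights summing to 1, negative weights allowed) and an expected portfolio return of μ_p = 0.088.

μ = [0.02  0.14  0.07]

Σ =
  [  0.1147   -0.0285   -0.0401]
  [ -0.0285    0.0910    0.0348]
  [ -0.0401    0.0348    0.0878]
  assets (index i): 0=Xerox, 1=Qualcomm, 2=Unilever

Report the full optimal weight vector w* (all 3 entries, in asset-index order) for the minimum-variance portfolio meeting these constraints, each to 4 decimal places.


u=Σ⁻¹μ = [0.7453  1.5756  0.5131]
v=Σ⁻¹𝟙 = [16.4881  10.5107  14.7540]
a=μᵀu=0.271414  b=𝟙ᵀu=2.834040  c=𝟙ᵀv=41.752854  D=ac−b²=3.300529
λ₁=(c·0.088−b)/D = (41.752854·0.088−2.834040)/3.300529 = 0.254569
λ₂=(a−b·0.088)/D = (0.271414−2.834040·0.088)/3.300529 = 0.006671
w* = 0.254569·u + 0.006671·v:
  w_0 = 0.254569·0.7453 + 0.006671·16.4881 = 0.2997  (Xerox)
  w_1 = 0.254569·1.5756 + 0.006671·10.5107 = 0.4712  (Qualcomm)
  w_2 = 0.254569·0.5131 + 0.006671·14.7540 = 0.2291  (Unilever)
Σw_i=1.0000  μᵀw=0.0880
σ²=wᵀΣw=λ₁·μ_p+λ₂ = 0.254569·0.088 + 0.006671 = 0.029073 ≈ 0.0291

0.2997  0.4712  0.2291


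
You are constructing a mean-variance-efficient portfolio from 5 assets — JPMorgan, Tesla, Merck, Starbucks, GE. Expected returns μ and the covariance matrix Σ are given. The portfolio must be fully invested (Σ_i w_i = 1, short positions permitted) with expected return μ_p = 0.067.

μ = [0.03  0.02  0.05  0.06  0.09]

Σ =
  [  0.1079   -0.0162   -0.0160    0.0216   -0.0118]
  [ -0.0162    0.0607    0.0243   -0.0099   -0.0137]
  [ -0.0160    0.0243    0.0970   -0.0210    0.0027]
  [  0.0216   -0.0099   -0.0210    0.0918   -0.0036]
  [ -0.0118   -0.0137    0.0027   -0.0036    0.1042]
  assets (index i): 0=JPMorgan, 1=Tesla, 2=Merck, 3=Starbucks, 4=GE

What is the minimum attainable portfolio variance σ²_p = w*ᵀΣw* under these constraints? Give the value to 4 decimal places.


x=Σ⁻¹μ = [0.3982  0.5548  0.5861  0.7928  0.9940]
y=Σ⁻¹𝟙 = [12.8394  21.3875  9.4698  12.8965  14.0631]
a=μᵀx=0.189373  b=𝟙ᵀx=3.325890  c=𝟙ᵀy=70.656313  D=ac−b²=2.318867
λ₁=(c·0.067−b)/D = (70.656313·0.067−3.325890)/2.318867 = 0.607229
λ₂=(a−b·0.067)/D = (0.189373−3.325890·0.067)/2.318867 = -0.014430
w* = 0.607229·x + -0.014430·y:
  w_0 = 0.607229·0.3982 + -0.014430·12.8394 = 0.0565  (JPMorgan)
  w_1 = 0.607229·0.5548 + -0.014430·21.3875 = 0.0282  (Tesla)
  w_2 = 0.607229·0.5861 + -0.014430·9.4698 = 0.2193  (Merck)
  w_3 = 0.607229·0.7928 + -0.014430·12.8965 = 0.2953  (Starbucks)
  w_4 = 0.607229·0.9940 + -0.014430·14.0631 = 0.4006  (GE)
Σw_i=1.0000  μᵀw=0.0670
σ²=wᵀΣw=λ₁·μ_p+λ₂ = 0.607229·0.067 + -0.014430 = 0.026254 ≈ 0.0263

0.0263


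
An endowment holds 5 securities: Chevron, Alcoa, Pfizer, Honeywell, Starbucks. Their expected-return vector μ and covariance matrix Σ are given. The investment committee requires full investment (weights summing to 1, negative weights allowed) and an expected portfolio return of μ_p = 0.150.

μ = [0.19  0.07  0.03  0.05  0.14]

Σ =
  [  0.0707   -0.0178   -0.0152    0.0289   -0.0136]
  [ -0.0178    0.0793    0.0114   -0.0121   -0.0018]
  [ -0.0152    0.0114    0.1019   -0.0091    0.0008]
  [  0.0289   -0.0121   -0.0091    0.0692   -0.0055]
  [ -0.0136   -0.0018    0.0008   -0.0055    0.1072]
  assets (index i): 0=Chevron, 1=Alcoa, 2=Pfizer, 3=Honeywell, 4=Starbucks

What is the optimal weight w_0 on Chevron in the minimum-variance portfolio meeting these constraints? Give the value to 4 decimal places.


g=Σ⁻¹μ = [3.7004  1.6158  0.6233  -0.3168  1.7817]
h=Σ⁻¹𝟙 = [18.3451  17.2205  11.6258  12.3221  12.4903]
a=μᵀg=1.068488  b=𝟙ᵀg=7.404526  c=𝟙ᵀh=72.003804  D=ac−b²=22.108205
λ₁=(c·0.150−b)/D = (72.003804·0.150−7.404526)/22.108205 = 0.153610
λ₂=(a−b·0.150)/D = (1.068488−7.404526·0.150)/22.108205 = -0.001908
w* = 0.153610·g + -0.001908·h:
  w_0 = 0.153610·3.7004 + -0.001908·18.3451 = 0.5334  (Chevron)
  w_1 = 0.153610·1.6158 + -0.001908·17.2205 = 0.2153  (Alcoa)
  w_2 = 0.153610·0.6233 + -0.001908·11.6258 = 0.0736  (Pfizer)
  w_3 = 0.153610·-0.3168 + -0.001908·12.3221 = -0.0722  (Honeywell)
  w_4 = 0.153610·1.7817 + -0.001908·12.4903 = 0.2498  (Starbucks)
Σw_i=1.0000  μᵀw=0.1500
σ²=wᵀΣw=λ₁·μ_p+λ₂ = 0.153610·0.150 + -0.001908 = 0.021133 ≈ 0.0211

0.5334


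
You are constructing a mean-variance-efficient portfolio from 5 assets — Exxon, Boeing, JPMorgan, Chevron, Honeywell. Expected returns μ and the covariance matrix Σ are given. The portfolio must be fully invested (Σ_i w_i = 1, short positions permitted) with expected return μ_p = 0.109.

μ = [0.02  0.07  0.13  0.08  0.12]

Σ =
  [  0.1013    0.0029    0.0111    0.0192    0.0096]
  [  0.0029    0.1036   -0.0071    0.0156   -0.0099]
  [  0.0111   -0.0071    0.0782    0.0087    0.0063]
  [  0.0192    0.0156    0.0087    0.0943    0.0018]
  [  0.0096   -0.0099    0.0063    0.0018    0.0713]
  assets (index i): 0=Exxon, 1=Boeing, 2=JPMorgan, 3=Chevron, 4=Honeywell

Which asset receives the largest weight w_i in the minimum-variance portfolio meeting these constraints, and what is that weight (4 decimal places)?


u=Σ⁻¹μ = [-0.2704  0.8648  1.5787  0.5825  1.6853]
v=Σ⁻¹𝟙 = [5.8567  10.5863  11.1155  6.3763  13.5635]
a=μᵀu=0.509200  b=𝟙ᵀu=4.440909  c=𝟙ᵀv=47.498274  D=ac−b²=4.464451
λ₁=(c·0.109−b)/D = (47.498274·0.109−4.440909)/4.464451 = 0.164948
λ₂=(a−b·0.109)/D = (0.509200−4.440909·0.109)/4.464451 = 0.005631
w* = 0.164948·u + 0.005631·v:
  w_0 = 0.164948·-0.2704 + 0.005631·5.8567 = -0.0116  (Exxon)
  w_1 = 0.164948·0.8648 + 0.005631·10.5863 = 0.2023  (Boeing)
  w_2 = 0.164948·1.5787 + 0.005631·11.1155 = 0.3230  (JPMorgan)
  w_3 = 0.164948·0.5825 + 0.005631·6.3763 = 0.1320  (Chevron)
  w_4 = 0.164948·1.6853 + 0.005631·13.5635 = 0.3544  (Honeywell)
Σw_i=1.0000  μᵀw=0.1090
σ²=wᵀΣw=λ₁·μ_p+λ₂ = 0.164948·0.109 + 0.005631 = 0.023611 ≈ 0.0236

Honeywell (0.3544)


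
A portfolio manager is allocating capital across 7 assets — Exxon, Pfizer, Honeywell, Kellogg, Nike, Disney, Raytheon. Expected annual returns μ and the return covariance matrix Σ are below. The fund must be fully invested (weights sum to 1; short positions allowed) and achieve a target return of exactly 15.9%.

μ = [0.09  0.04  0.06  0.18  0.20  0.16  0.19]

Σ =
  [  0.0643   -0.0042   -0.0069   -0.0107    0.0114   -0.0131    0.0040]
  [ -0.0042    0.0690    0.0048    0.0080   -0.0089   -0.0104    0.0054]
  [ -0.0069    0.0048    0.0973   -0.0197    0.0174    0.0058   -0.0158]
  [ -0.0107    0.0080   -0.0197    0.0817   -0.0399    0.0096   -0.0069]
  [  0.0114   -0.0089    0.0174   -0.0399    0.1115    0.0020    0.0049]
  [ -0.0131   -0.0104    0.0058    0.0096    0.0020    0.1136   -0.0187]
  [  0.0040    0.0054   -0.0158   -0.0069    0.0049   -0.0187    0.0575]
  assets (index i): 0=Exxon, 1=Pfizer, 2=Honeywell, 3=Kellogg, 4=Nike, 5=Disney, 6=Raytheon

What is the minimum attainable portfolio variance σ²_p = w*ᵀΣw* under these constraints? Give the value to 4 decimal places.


0.0091

p=Σ⁻¹μ = [1.9649  0.3543  1.7567  4.3030  2.6534  1.9130  4.5295]
q=Σ⁻¹𝟙 = [21.2929  13.3962  17.2133  24.6023  12.6083  13.5286  25.6595]
a=μᵀp=2.768342  b=𝟙ᵀp=17.474968  c=𝟙ᵀq=128.301157  D=ac−b²=49.806933
λ₁=(c·0.159−b)/D = (128.301157·0.159−17.474968)/49.806933 = 0.058725
λ₂=(a−b·0.159)/D = (2.768342−17.474968·0.159)/49.806933 = -0.000204
w* = 0.058725·p + -0.000204·q:
  w_0 = 0.058725·1.9649 + -0.000204·21.2929 = 0.1110  (Exxon)
  w_1 = 0.058725·0.3543 + -0.000204·13.3962 = 0.0181  (Pfizer)
  w_2 = 0.058725·1.7567 + -0.000204·17.2133 = 0.0996  (Honeywell)
  w_3 = 0.058725·4.3030 + -0.000204·24.6023 = 0.2477  (Kellogg)
  w_4 = 0.058725·2.6534 + -0.000204·12.6083 = 0.1532  (Nike)
  w_5 = 0.058725·1.9130 + -0.000204·13.5286 = 0.1096  (Disney)
  w_6 = 0.058725·4.5295 + -0.000204·25.6595 = 0.2608  (Raytheon)
Σw_i=1.0000  μᵀw=0.1590
σ²=wᵀΣw=λ₁·μ_p+λ₂ = 0.058725·0.159 + -0.000204 = 0.009133 ≈ 0.0091


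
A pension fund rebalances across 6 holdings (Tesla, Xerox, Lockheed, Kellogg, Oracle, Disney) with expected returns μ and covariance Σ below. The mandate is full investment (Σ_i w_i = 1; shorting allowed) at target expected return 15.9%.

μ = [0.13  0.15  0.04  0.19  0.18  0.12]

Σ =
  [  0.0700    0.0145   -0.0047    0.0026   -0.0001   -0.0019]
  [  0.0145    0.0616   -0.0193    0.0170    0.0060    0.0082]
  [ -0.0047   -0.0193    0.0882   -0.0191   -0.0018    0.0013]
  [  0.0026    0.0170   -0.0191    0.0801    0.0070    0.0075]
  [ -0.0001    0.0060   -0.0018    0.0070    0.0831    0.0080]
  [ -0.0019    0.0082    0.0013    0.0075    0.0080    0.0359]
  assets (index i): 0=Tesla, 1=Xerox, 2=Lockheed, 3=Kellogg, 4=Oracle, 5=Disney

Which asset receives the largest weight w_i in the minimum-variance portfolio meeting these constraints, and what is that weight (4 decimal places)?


Kellogg (0.2727)

p=Σ⁻¹μ = [1.6353  1.4440  1.2819  1.9569  1.7088  2.2633]
q=Σ⁻¹𝟙 = [13.1585  11.7719  16.8292  10.8458  8.6225  21.0660]
a=μᵀp=1.431459  b=𝟙ᵀp=10.290229  c=𝟙ᵀq=82.293866  D=ac−b²=11.911481
λ₁=(c·0.159−b)/D = (82.293866·0.159−10.290229)/11.911481 = 0.234605
λ₂=(a−b·0.159)/D = (1.431459−10.290229·0.159)/11.911481 = -0.017184
w* = 0.234605·p + -0.017184·q:
  w_0 = 0.234605·1.6353 + -0.017184·13.1585 = 0.1575  (Tesla)
  w_1 = 0.234605·1.4440 + -0.017184·11.7719 = 0.1365  (Xerox)
  w_2 = 0.234605·1.2819 + -0.017184·16.8292 = 0.0116  (Lockheed)
  w_3 = 0.234605·1.9569 + -0.017184·10.8458 = 0.2727  (Kellogg)
  w_4 = 0.234605·1.7088 + -0.017184·8.6225 = 0.2527  (Oracle)
  w_5 = 0.234605·2.2633 + -0.017184·21.0660 = 0.1690  (Disney)
Σw_i=1.0000  μᵀw=0.1590
σ²=wᵀΣw=λ₁·μ_p+λ₂ = 0.234605·0.159 + -0.017184 = 0.020118 ≈ 0.0201


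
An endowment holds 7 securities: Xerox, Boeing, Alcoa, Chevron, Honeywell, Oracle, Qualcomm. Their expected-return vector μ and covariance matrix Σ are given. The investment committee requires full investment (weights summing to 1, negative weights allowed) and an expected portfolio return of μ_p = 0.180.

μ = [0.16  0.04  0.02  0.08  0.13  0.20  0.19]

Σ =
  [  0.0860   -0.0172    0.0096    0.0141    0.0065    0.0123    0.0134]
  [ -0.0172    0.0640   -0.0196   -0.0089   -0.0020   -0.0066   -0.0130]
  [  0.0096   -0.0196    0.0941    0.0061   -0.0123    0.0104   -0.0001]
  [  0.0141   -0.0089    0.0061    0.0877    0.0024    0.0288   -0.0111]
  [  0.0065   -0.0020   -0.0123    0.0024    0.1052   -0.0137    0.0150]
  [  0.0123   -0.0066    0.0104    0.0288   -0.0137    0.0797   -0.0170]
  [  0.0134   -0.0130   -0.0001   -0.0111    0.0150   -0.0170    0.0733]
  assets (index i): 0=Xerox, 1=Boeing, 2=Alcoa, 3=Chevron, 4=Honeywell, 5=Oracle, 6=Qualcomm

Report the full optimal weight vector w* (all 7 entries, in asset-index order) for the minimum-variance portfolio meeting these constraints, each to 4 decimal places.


u=Σ⁻¹μ = [1.1312  2.1082  0.3167  0.2257  1.1948  3.2989  3.3144]
v=Σ⁻¹𝟙 = [8.3696  29.7069  15.0991  9.5930  10.0957  14.3026  20.1055]
a=μᵀu=1.734539  b=𝟙ᵀu=11.589846  c=𝟙ᵀv=107.272422  D=ac−b²=51.743654
λ₁=(c·0.180−b)/D = (107.272422·0.180−11.589846)/51.743654 = 0.149181
λ₂=(a−b·0.180)/D = (1.734539−11.589846·0.180)/51.743654 = -0.006796
w* = 0.149181·u + -0.006796·v:
  w_0 = 0.149181·1.1312 + -0.006796·8.3696 = 0.1119  (Xerox)
  w_1 = 0.149181·2.1082 + -0.006796·29.7069 = 0.1126  (Boeing)
  w_2 = 0.149181·0.3167 + -0.006796·15.0991 = -0.0554  (Alcoa)
  w_3 = 0.149181·0.2257 + -0.006796·9.5930 = -0.0315  (Chevron)
  w_4 = 0.149181·1.1948 + -0.006796·10.0957 = 0.1096  (Honeywell)
  w_5 = 0.149181·3.2989 + -0.006796·14.3026 = 0.3949  (Oracle)
  w_6 = 0.149181·3.3144 + -0.006796·20.1055 = 0.3578  (Qualcomm)
Σw_i=1.0000  μᵀw=0.1800
σ²=wᵀΣw=λ₁·μ_p+λ₂ = 0.149181·0.180 + -0.006796 = 0.020057 ≈ 0.0201

0.1119  0.1126  -0.0554  -0.0315  0.1096  0.3949  0.3578


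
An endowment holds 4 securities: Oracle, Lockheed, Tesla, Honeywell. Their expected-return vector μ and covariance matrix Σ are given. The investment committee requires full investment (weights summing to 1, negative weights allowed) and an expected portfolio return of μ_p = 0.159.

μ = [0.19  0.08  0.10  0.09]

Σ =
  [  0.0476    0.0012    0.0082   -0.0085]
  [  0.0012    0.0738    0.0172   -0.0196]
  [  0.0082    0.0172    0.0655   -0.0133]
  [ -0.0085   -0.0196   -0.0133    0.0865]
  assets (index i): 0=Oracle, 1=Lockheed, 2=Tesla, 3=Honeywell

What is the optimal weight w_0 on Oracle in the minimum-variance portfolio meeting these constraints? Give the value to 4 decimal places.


u=Σ⁻¹μ = [4.1152  1.2732  1.0623  1.8967]
v=Σ⁻¹𝟙 = [21.9014  15.3852  12.3636  19.1000]
a=μᵀu=1.160678  b=𝟙ᵀu=8.347429  c=𝟙ᵀv=68.750062  D=ac−b²=10.117129
λ₁=(c·0.159−b)/D = (68.750062·0.159−8.347429)/10.117129 = 0.255392
λ₂=(a−b·0.159)/D = (1.160678−8.347429·0.159)/10.117129 = -0.016463
w* = 0.255392·u + -0.016463·v:
  w_0 = 0.255392·4.1152 + -0.016463·21.9014 = 0.6904  (Oracle)
  w_1 = 0.255392·1.2732 + -0.016463·15.3852 = 0.0719  (Lockheed)
  w_2 = 0.255392·1.0623 + -0.016463·12.3636 = 0.0678  (Tesla)
  w_3 = 0.255392·1.8967 + -0.016463·19.1000 = 0.1699  (Honeywell)
Σw_i=1.0000  μᵀw=0.1590
σ²=wᵀΣw=λ₁·μ_p+λ₂ = 0.255392·0.159 + -0.016463 = 0.024144 ≈ 0.0241

0.6904


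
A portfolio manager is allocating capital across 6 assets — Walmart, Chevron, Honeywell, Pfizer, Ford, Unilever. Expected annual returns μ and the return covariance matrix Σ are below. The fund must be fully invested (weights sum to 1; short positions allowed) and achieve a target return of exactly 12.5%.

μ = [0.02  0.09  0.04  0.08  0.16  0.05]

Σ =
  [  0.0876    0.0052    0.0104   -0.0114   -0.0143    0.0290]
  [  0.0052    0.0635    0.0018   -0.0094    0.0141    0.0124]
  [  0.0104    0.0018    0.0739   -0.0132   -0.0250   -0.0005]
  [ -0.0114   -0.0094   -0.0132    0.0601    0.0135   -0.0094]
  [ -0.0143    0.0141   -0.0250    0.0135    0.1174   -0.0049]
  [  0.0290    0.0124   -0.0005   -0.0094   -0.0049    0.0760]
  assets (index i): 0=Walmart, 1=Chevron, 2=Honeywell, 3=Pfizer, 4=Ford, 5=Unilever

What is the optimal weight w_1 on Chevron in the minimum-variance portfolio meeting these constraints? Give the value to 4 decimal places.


u=Σ⁻¹μ = [0.2201  1.1725  1.2351  1.6299  1.3528  0.6796]
v=Σ⁻¹𝟙 = [9.3697  13.6714  19.6491  24.3966  9.8608  11.1345]
a=μᵀu=0.540150  b=𝟙ᵀu=6.289961  c=𝟙ᵀv=88.082117  D=ac−b²=8.013991
λ₁=(c·0.125−b)/D = (88.082117·0.125−6.289961)/8.013991 = 0.589008
λ₂=(a−b·0.125)/D = (0.540150−6.289961·0.125)/8.013991 = -0.030708
w* = 0.589008·u + -0.030708·v:
  w_0 = 0.589008·0.2201 + -0.030708·9.3697 = -0.1581  (Walmart)
  w_1 = 0.589008·1.1725 + -0.030708·13.6714 = 0.2708  (Chevron)
  w_2 = 0.589008·1.2351 + -0.030708·19.6491 = 0.1241  (Honeywell)
  w_3 = 0.589008·1.6299 + -0.030708·24.3966 = 0.2109  (Pfizer)
  w_4 = 0.589008·1.3528 + -0.030708·9.8608 = 0.4940  (Ford)
  w_5 = 0.589008·0.6796 + -0.030708·11.1345 = 0.0584  (Unilever)
Σw_i=1.0000  μᵀw=0.1250
σ²=wᵀΣw=λ₁·μ_p+λ₂ = 0.589008·0.125 + -0.030708 = 0.042918 ≈ 0.0429

0.2708


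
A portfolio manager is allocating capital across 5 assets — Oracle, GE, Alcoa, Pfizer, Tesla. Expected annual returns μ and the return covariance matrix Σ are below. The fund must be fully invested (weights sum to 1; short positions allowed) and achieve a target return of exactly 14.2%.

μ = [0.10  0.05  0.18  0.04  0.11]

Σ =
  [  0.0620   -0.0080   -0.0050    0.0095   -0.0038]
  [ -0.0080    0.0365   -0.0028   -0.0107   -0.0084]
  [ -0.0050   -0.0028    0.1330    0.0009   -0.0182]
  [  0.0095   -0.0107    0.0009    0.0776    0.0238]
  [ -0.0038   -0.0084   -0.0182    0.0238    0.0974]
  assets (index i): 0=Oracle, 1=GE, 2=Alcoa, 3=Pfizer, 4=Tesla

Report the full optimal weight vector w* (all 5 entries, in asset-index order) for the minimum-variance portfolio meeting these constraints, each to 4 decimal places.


0.3581  0.1002  0.3944  -0.1997  0.3471

u=Σ⁻¹μ = [2.1613  2.3829  1.7219  0.0276  1.7342]
v=Σ⁻¹𝟙 = [21.1938  39.3834  10.9502  11.3763  13.7566]
a=μᵀu=0.837085  b=𝟙ᵀu=8.027866  c=𝟙ᵀv=96.660285  D=ac−b²=16.466242
λ₁=(c·0.142−b)/D = (96.660285·0.142−8.027866)/16.466242 = 0.346035
λ₂=(a−b·0.142)/D = (0.837085−8.027866·0.142)/16.466242 = -0.018394
w* = 0.346035·u + -0.018394·v:
  w_0 = 0.346035·2.1613 + -0.018394·21.1938 = 0.3581  (Oracle)
  w_1 = 0.346035·2.3829 + -0.018394·39.3834 = 0.1002  (GE)
  w_2 = 0.346035·1.7219 + -0.018394·10.9502 = 0.3944  (Alcoa)
  w_3 = 0.346035·0.0276 + -0.018394·11.3763 = -0.1997  (Pfizer)
  w_4 = 0.346035·1.7342 + -0.018394·13.7566 = 0.3471  (Tesla)
Σw_i=1.0000  μᵀw=0.1420
σ²=wᵀΣw=λ₁·μ_p+λ₂ = 0.346035·0.142 + -0.018394 = 0.030743 ≈ 0.0307


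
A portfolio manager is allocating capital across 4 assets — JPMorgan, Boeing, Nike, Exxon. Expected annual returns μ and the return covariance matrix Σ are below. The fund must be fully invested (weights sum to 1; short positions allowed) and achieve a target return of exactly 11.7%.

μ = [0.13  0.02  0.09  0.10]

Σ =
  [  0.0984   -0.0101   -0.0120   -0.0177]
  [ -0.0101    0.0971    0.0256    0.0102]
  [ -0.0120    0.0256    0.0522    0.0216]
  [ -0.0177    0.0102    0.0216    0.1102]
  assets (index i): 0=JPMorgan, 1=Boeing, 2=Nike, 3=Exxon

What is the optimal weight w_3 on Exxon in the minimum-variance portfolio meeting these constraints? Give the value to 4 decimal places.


g=Σ⁻¹μ = [1.6773  -0.1980  1.8634  0.8299]
h=Σ⁻¹𝟙 = [14.1692  6.7690  15.9511  7.5972]
a=μᵀg=0.464797  b=𝟙ᵀg=4.172688  c=𝟙ᵀh=44.486435  D=ac−b²=3.265820
λ₁=(c·0.117−b)/D = (44.486435·0.117−4.172688)/3.265820 = 0.316069
λ₂=(a−b·0.117)/D = (0.464797−4.172688·0.117)/3.265820 = -0.007168
w* = 0.316069·g + -0.007168·h:
  w_0 = 0.316069·1.6773 + -0.007168·14.1692 = 0.4286  (JPMorgan)
  w_1 = 0.316069·-0.1980 + -0.007168·6.7690 = -0.1111  (Boeing)
  w_2 = 0.316069·1.8634 + -0.007168·15.9511 = 0.4746  (Nike)
  w_3 = 0.316069·0.8299 + -0.007168·7.5972 = 0.2079  (Exxon)
Σw_i=1.0000  μᵀw=0.1170
σ²=wᵀΣw=λ₁·μ_p+λ₂ = 0.316069·0.117 + -0.007168 = 0.029813 ≈ 0.0298

0.2079


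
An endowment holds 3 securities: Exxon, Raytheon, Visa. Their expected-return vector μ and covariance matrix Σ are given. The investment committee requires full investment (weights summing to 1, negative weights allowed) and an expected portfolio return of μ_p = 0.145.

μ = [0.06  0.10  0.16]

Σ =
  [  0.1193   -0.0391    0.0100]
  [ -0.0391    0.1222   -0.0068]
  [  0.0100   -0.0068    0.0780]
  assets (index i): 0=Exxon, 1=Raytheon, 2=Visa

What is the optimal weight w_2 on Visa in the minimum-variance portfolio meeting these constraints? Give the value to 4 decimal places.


u=Σ⁻¹μ = [0.7104  1.1604  2.0614]
v=Σ⁻¹𝟙 = [11.4486  12.5391  12.4459]
a=μᵀu=0.488480  b=𝟙ᵀu=3.932164  c=𝟙ᵀv=36.433546  D=ac−b²=2.335144
λ₁=(c·0.145−b)/D = (36.433546·0.145−3.932164)/2.335144 = 0.578423
λ₂=(a−b·0.145)/D = (0.488480−3.932164·0.145)/2.335144 = -0.034980
w* = 0.578423·u + -0.034980·v:
  w_0 = 0.578423·0.7104 + -0.034980·11.4486 = 0.0105  (Exxon)
  w_1 = 0.578423·1.1604 + -0.034980·12.5391 = 0.2326  (Raytheon)
  w_2 = 0.578423·2.0614 + -0.034980·12.4459 = 0.7570  (Visa)
Σw_i=1.0000  μᵀw=0.1450
σ²=wᵀΣw=λ₁·μ_p+λ₂ = 0.578423·0.145 + -0.034980 = 0.048891 ≈ 0.0489

0.7570


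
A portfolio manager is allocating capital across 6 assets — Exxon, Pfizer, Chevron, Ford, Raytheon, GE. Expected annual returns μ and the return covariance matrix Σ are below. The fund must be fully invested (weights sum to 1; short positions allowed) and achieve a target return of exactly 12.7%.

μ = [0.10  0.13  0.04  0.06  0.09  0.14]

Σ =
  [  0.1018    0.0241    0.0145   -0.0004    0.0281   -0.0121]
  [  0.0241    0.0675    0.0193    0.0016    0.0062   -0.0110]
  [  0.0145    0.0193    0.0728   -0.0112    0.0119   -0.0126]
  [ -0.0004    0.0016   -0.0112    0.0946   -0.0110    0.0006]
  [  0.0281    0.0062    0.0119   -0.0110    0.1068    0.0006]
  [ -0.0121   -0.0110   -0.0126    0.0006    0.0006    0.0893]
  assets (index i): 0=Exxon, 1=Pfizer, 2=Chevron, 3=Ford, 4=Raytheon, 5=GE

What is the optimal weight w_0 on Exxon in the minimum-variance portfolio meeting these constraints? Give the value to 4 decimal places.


0.1003

g=Σ⁻¹μ = [0.5554  1.8863  0.2748  0.6969  0.6175  1.9053]
h=Σ⁻¹𝟙 = [5.2882  10.6219  13.2508  12.7135  7.1042  14.9597]
a=μᵀg=0.675886  b=𝟙ᵀg=5.936257  c=𝟙ᵀh=63.938449  D=ac−b²=7.975966
λ₁=(c·0.127−b)/D = (63.938449·0.127−5.936257)/7.975966 = 0.273813
λ₂=(a−b·0.127)/D = (0.675886−5.936257·0.127)/7.975966 = -0.009782
w* = 0.273813·g + -0.009782·h:
  w_0 = 0.273813·0.5554 + -0.009782·5.2882 = 0.1003  (Exxon)
  w_1 = 0.273813·1.8863 + -0.009782·10.6219 = 0.4126  (Pfizer)
  w_2 = 0.273813·0.2748 + -0.009782·13.2508 = -0.0544  (Chevron)
  w_3 = 0.273813·0.6969 + -0.009782·12.7135 = 0.0665  (Ford)
  w_4 = 0.273813·0.6175 + -0.009782·7.1042 = 0.0996  (Raytheon)
  w_5 = 0.273813·1.9053 + -0.009782·14.9597 = 0.3754  (GE)
Σw_i=1.0000  μᵀw=0.1270
σ²=wᵀΣw=λ₁·μ_p+λ₂ = 0.273813·0.127 + -0.009782 = 0.024993 ≈ 0.0250


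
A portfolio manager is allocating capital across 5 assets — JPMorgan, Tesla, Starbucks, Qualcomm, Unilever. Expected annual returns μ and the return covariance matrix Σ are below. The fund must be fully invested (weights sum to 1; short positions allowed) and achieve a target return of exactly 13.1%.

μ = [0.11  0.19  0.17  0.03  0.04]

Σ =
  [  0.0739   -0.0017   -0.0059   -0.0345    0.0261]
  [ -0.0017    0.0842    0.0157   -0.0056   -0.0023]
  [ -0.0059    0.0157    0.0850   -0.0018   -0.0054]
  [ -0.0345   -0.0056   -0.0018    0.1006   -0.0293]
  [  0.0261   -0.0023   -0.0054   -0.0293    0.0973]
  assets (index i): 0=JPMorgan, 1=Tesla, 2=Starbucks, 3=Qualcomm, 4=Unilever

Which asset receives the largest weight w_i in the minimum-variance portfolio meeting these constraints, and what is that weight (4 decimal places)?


JPMorgan (0.2811)

p=Σ⁻¹μ = [2.1528  2.0566  1.8206  1.2920  0.3723]
q=Σ⁻¹𝟙 = [20.4564  11.7621  12.2389  21.3784  12.1852]
a=μᵀp=0.990723  b=𝟙ᵀp=7.694382  c=𝟙ᵀq=78.021047  D=ac−b²=18.093697
λ₁=(c·0.131−b)/D = (78.021047·0.131−7.694382)/18.093697 = 0.139627
λ₂=(a−b·0.131)/D = (0.990723−7.694382·0.131)/18.093697 = -0.000953
w* = 0.139627·p + -0.000953·q:
  w_0 = 0.139627·2.1528 + -0.000953·20.4564 = 0.2811  (JPMorgan)
  w_1 = 0.139627·2.0566 + -0.000953·11.7621 = 0.2760  (Tesla)
  w_2 = 0.139627·1.8206 + -0.000953·12.2389 = 0.2425  (Starbucks)
  w_3 = 0.139627·1.2920 + -0.000953·21.3784 = 0.1600  (Qualcomm)
  w_4 = 0.139627·0.3723 + -0.000953·12.1852 = 0.0404  (Unilever)
Σw_i=1.0000  μᵀw=0.1310
σ²=wᵀΣw=λ₁·μ_p+λ₂ = 0.139627·0.131 + -0.000953 = 0.017338 ≈ 0.0173


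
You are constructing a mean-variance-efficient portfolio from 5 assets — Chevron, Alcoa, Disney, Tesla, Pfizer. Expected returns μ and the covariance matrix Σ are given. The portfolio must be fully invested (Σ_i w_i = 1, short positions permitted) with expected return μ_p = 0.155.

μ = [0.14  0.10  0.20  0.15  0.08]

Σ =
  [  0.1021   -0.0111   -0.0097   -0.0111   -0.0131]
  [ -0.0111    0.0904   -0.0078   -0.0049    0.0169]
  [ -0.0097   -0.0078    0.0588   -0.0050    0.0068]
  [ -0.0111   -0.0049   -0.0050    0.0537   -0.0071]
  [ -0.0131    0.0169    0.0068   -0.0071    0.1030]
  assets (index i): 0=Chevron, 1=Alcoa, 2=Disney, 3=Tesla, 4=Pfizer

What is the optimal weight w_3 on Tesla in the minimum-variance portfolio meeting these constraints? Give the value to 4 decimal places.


p=Σ⁻¹μ = [2.5166  1.8571  4.3115  3.9878  0.7823]
q=Σ⁻¹𝟙 = [17.8191  14.8639  23.0812  27.1171  9.8816]
a=μᵀp=2.061102  b=𝟙ᵀp=13.455404  c=𝟙ᵀq=92.762975  D=ac−b²=10.146018
λ₁=(c·0.155−b)/D = (92.762975·0.155−13.455404)/10.146018 = 0.090958
λ₂=(a−b·0.155)/D = (2.061102−13.455404·0.155)/10.146018 = -0.002413
w* = 0.090958·p + -0.002413·q:
  w_0 = 0.090958·2.5166 + -0.002413·17.8191 = 0.1859  (Chevron)
  w_1 = 0.090958·1.8571 + -0.002413·14.8639 = 0.1330  (Alcoa)
  w_2 = 0.090958·4.3115 + -0.002413·23.0812 = 0.3365  (Disney)
  w_3 = 0.090958·3.9878 + -0.002413·27.1171 = 0.2973  (Tesla)
  w_4 = 0.090958·0.7823 + -0.002413·9.8816 = 0.0473  (Pfizer)
Σw_i=1.0000  μᵀw=0.1550
σ²=wᵀΣw=λ₁·μ_p+λ₂ = 0.090958·0.155 + -0.002413 = 0.011685 ≈ 0.0117

0.2973


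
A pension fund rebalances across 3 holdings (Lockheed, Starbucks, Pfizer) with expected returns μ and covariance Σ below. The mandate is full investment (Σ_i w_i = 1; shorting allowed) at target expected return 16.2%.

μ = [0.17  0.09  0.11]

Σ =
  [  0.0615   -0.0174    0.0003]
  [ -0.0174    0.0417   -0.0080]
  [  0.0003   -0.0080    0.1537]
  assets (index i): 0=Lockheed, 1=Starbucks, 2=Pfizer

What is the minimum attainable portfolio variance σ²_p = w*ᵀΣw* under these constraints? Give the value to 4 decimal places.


0.0469

u=Σ⁻¹μ = [3.8778  3.9517  0.9138]
v=Σ⁻¹𝟙 = [26.5982  36.6839  8.3636]
a=μᵀu=1.115392  b=𝟙ᵀu=8.743248  c=𝟙ᵀv=71.645751  D=ac−b²=3.468721
λ₁=(c·0.162−b)/D = (71.645751·0.162−8.743248)/3.468721 = 0.825481
λ₂=(a−b·0.162)/D = (1.115392−8.743248·0.162)/3.468721 = -0.086780
w* = 0.825481·u + -0.086780·v:
  w_0 = 0.825481·3.8778 + -0.086780·26.5982 = 0.8929  (Lockheed)
  w_1 = 0.825481·3.9517 + -0.086780·36.6839 = 0.0786  (Starbucks)
  w_2 = 0.825481·0.9138 + -0.086780·8.3636 = 0.0285  (Pfizer)
Σw_i=1.0000  μᵀw=0.1620
σ²=wᵀΣw=λ₁·μ_p+λ₂ = 0.825481·0.162 + -0.086780 = 0.046948 ≈ 0.0469


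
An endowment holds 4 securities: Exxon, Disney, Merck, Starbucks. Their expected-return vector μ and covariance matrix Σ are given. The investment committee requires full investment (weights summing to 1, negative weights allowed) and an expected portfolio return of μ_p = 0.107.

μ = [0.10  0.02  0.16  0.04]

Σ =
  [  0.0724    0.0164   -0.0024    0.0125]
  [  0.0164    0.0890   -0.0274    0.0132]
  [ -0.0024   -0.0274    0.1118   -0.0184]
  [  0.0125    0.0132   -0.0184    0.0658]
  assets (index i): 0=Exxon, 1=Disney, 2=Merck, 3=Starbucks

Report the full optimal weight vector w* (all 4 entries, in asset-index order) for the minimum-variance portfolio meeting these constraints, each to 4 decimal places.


p=Σ⁻¹μ = [1.2127  0.4056  1.6827  0.7667]
q=Σ⁻¹𝟙 = [8.9997  11.7984  14.5282  15.1837]
a=μᵀp=0.429295  b=𝟙ᵀp=4.067797  c=𝟙ᵀq=50.509921  D=ac−b²=5.136672
λ₁=(c·0.107−b)/D = (50.509921·0.107−4.067797)/5.136672 = 0.260239
λ₂=(a−b·0.107)/D = (0.429295−4.067797·0.107)/5.136672 = -0.001160
w* = 0.260239·p + -0.001160·q:
  w_0 = 0.260239·1.2127 + -0.001160·8.9997 = 0.3052  (Exxon)
  w_1 = 0.260239·0.4056 + -0.001160·11.7984 = 0.0919  (Disney)
  w_2 = 0.260239·1.6827 + -0.001160·14.5282 = 0.4211  (Merck)
  w_3 = 0.260239·0.7667 + -0.001160·15.1837 = 0.1819  (Starbucks)
Σw_i=1.0000  μᵀw=0.1070
σ²=wᵀΣw=λ₁·μ_p+λ₂ = 0.260239·0.107 + -0.001160 = 0.026685 ≈ 0.0267

0.3052  0.0919  0.4211  0.1819


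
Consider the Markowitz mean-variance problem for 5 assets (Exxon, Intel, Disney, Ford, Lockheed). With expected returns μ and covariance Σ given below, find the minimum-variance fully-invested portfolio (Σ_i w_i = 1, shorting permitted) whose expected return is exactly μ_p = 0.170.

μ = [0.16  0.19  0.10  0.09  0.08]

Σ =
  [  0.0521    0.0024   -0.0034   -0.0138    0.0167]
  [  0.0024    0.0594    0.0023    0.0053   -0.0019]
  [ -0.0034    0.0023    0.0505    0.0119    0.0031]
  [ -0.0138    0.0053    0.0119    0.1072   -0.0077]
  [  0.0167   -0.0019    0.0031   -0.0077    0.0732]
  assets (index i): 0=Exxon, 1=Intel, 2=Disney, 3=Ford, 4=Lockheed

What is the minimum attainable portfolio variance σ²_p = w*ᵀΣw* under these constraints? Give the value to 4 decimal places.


0.0244

p=Σ⁻¹μ = [3.1499  2.9332  1.8099  0.9330  0.4719]
q=Σ⁻¹𝟙 = [19.0506  14.8315  17.4805  9.8248  9.9931]
a=μᵀp=1.363989  b=𝟙ᵀp=9.297806  c=𝟙ᵀq=71.180494  D=ac−b²=10.640202
λ₁=(c·0.170−b)/D = (71.180494·0.170−9.297806)/10.640202 = 0.263423
λ₂=(a−b·0.170)/D = (1.363989−9.297806·0.170)/10.640202 = -0.020360
w* = 0.263423·p + -0.020360·q:
  w_0 = 0.263423·3.1499 + -0.020360·19.0506 = 0.4419  (Exxon)
  w_1 = 0.263423·2.9332 + -0.020360·14.8315 = 0.4707  (Intel)
  w_2 = 0.263423·1.8099 + -0.020360·17.4805 = 0.1208  (Disney)
  w_3 = 0.263423·0.9330 + -0.020360·9.8248 = 0.0457  (Ford)
  w_4 = 0.263423·0.4719 + -0.020360·9.9931 = -0.0792  (Lockheed)
Σw_i=1.0000  μᵀw=0.1700
σ²=wᵀΣw=λ₁·μ_p+λ₂ = 0.263423·0.170 + -0.020360 = 0.024422 ≈ 0.0244


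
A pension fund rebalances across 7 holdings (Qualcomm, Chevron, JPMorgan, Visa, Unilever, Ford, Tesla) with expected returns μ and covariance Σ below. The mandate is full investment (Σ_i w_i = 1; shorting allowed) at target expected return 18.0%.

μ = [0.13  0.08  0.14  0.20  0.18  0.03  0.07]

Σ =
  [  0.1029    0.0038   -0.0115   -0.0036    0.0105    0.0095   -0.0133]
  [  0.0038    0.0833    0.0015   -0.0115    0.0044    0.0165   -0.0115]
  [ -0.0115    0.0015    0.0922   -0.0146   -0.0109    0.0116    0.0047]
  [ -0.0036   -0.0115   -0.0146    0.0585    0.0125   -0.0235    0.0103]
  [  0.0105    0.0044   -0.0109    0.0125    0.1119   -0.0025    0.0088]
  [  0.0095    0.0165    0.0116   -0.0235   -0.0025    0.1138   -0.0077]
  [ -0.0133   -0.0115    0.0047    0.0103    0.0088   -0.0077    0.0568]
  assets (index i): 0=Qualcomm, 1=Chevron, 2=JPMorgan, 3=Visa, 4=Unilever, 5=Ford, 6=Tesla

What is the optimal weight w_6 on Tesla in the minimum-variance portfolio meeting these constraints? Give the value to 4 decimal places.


g=Σ⁻¹μ = [1.5591  1.3588  2.3721  4.2535  1.1148  0.6530  0.8208]
h=Σ⁻¹𝟙 = [12.5902  14.7765  14.2939  24.2921  4.6198  10.5178  18.6676]
a=μᵀg=1.771908  b=𝟙ᵀg=12.132260  c=𝟙ᵀh=99.758043  D=ac−b²=29.570345
λ₁=(c·0.180−b)/D = (99.758043·0.180−12.132260)/29.570345 = 0.196960
λ₂=(a−b·0.180)/D = (1.771908−12.132260·0.180)/29.570345 = -0.013929
w* = 0.196960·g + -0.013929·h:
  w_0 = 0.196960·1.5591 + -0.013929·12.5902 = 0.1317  (Qualcomm)
  w_1 = 0.196960·1.3588 + -0.013929·14.7765 = 0.0618  (Chevron)
  w_2 = 0.196960·2.3721 + -0.013929·14.2939 = 0.2681  (JPMorgan)
  w_3 = 0.196960·4.2535 + -0.013929·24.2921 = 0.4994  (Visa)
  w_4 = 0.196960·1.1148 + -0.013929·4.6198 = 0.1552  (Unilever)
  w_5 = 0.196960·0.6530 + -0.013929·10.5178 = -0.0179  (Ford)
  w_6 = 0.196960·0.8208 + -0.013929·18.6676 = -0.0984  (Tesla)
Σw_i=1.0000  μᵀw=0.1800
σ²=wᵀΣw=λ₁·μ_p+λ₂ = 0.196960·0.180 + -0.013929 = 0.021523 ≈ 0.0215

-0.0984


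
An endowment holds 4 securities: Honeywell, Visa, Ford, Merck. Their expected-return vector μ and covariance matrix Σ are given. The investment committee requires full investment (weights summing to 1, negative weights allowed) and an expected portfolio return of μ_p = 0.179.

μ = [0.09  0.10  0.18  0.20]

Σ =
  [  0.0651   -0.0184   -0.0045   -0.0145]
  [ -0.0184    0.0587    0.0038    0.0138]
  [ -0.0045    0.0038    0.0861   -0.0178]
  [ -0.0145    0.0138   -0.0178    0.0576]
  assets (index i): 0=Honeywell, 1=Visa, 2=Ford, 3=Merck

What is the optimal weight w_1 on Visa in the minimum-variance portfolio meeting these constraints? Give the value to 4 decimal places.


-0.0347

g=Σ⁻¹μ = [3.0690  1.2996  3.2120  4.9261]
h=Σ⁻¹𝟙 = [27.4318  18.5802  17.4387  25.2042]
a=μᵀg=1.969549  b=𝟙ᵀg=12.506702  c=𝟙ᵀh=88.655009  D=ac−b²=18.192761
λ₁=(c·0.179−b)/D = (88.655009·0.179−12.506702)/18.192761 = 0.184829
λ₂=(a−b·0.179)/D = (1.969549−12.506702·0.179)/18.192761 = -0.014794
w* = 0.184829·g + -0.014794·h:
  w_0 = 0.184829·3.0690 + -0.014794·27.4318 = 0.1614  (Honeywell)
  w_1 = 0.184829·1.2996 + -0.014794·18.5802 = -0.0347  (Visa)
  w_2 = 0.184829·3.2120 + -0.014794·17.4387 = 0.3357  (Ford)
  w_3 = 0.184829·4.9261 + -0.014794·25.2042 = 0.5376  (Merck)
Σw_i=1.0000  μᵀw=0.1790
σ²=wᵀΣw=λ₁·μ_p+λ₂ = 0.184829·0.179 + -0.014794 = 0.018290 ≈ 0.0183


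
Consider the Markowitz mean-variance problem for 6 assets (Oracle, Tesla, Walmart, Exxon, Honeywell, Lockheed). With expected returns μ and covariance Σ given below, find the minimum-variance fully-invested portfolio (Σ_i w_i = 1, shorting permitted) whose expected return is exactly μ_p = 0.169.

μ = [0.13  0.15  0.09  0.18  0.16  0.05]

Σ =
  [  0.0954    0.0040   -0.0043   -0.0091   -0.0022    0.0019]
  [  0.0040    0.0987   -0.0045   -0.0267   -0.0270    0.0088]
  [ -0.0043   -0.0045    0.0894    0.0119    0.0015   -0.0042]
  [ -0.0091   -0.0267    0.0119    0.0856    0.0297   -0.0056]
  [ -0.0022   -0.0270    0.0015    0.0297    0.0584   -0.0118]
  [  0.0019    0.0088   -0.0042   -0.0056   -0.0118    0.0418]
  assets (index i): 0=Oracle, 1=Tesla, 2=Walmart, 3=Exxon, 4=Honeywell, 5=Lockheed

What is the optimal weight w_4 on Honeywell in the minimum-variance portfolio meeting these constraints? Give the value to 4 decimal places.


0.3286

x=Σ⁻¹μ = [1.5157  2.8052  0.9952  1.9189  3.4709  1.8736]
y=Σ⁻¹𝟙 = [11.2177  17.3653  12.3102  9.3219  26.5248  29.7313]
a=μᵀx=1.701812  b=𝟙ᵀx=12.579474  c=𝟙ᵀy=106.471133  D=ac−b²=22.950744
λ₁=(c·0.169−b)/D = (106.471133·0.169−12.579474)/22.950744 = 0.235903
λ₂=(a−b·0.169)/D = (1.701812−12.579474·0.169)/22.950744 = -0.018480
w* = 0.235903·x + -0.018480·y:
  w_0 = 0.235903·1.5157 + -0.018480·11.2177 = 0.1503  (Oracle)
  w_1 = 0.235903·2.8052 + -0.018480·17.3653 = 0.3409  (Tesla)
  w_2 = 0.235903·0.9952 + -0.018480·12.3102 = 0.0073  (Walmart)
  w_3 = 0.235903·1.9189 + -0.018480·9.3219 = 0.2804  (Exxon)
  w_4 = 0.235903·3.4709 + -0.018480·26.5248 = 0.3286  (Honeywell)
  w_5 = 0.235903·1.8736 + -0.018480·29.7313 = -0.1074  (Lockheed)
Σw_i=1.0000  μᵀw=0.1690
σ²=wᵀΣw=λ₁·μ_p+λ₂ = 0.235903·0.169 + -0.018480 = 0.021388 ≈ 0.0214


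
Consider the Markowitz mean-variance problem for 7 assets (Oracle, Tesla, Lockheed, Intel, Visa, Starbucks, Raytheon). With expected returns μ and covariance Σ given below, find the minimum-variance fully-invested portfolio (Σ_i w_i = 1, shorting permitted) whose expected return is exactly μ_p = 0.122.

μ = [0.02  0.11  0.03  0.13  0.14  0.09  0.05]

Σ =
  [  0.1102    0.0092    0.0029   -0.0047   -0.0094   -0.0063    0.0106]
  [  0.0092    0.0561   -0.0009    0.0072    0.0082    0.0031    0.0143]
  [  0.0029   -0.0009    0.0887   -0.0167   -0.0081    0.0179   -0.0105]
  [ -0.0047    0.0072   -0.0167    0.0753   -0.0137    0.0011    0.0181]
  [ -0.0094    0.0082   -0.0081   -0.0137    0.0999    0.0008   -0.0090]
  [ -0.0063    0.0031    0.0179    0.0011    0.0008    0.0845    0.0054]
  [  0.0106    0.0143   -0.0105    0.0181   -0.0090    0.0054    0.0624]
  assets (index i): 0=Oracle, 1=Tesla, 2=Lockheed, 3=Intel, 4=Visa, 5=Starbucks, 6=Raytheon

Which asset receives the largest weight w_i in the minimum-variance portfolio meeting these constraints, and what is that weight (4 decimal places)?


Intel (0.3521)

u=Σ⁻¹μ = [0.3140  1.3339  0.7253  2.0361  1.6656  0.8346  0.1417]
v=Σ⁻¹𝟙 = [9.1778  8.9434  15.2264  16.0913  14.5748  7.8678  11.7329]
a=μᵀu=0.754844  b=𝟙ᵀu=7.051213  c=𝟙ᵀv=83.614403  D=ac−b²=13.396214
λ₁=(c·0.122−b)/D = (83.614403·0.122−7.051213)/13.396214 = 0.235122
λ₂=(a−b·0.122)/D = (0.754844−7.051213·0.122)/13.396214 = -0.007868
w* = 0.235122·u + -0.007868·v:
  w_0 = 0.235122·0.3140 + -0.007868·9.1778 = 0.0016  (Oracle)
  w_1 = 0.235122·1.3339 + -0.007868·8.9434 = 0.2433  (Tesla)
  w_2 = 0.235122·0.7253 + -0.007868·15.2264 = 0.0507  (Lockheed)
  w_3 = 0.235122·2.0361 + -0.007868·16.0913 = 0.3521  (Intel)
  w_4 = 0.235122·1.6656 + -0.007868·14.5748 = 0.2769  (Visa)
  w_5 = 0.235122·0.8346 + -0.007868·7.8678 = 0.1343  (Starbucks)
  w_6 = 0.235122·0.1417 + -0.007868·11.7329 = -0.0590  (Raytheon)
Σw_i=1.0000  μᵀw=0.1220
σ²=wᵀΣw=λ₁·μ_p+λ₂ = 0.235122·0.122 + -0.007868 = 0.020817 ≈ 0.0208


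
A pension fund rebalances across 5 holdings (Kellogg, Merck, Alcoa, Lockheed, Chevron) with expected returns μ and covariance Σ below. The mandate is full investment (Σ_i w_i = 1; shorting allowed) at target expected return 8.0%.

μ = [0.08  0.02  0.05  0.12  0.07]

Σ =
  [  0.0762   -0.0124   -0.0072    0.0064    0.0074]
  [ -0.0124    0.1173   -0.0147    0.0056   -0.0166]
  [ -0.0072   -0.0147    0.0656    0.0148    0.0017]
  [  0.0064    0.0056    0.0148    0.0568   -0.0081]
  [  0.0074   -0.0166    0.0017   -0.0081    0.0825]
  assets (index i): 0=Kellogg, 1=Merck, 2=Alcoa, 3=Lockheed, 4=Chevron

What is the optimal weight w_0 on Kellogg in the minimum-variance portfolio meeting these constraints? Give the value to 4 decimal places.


u=Σ⁻¹μ = [0.8861  0.3727  0.4646  2.0021  1.0310]
v=Σ⁻¹𝟙 = [14.4810  13.6048  16.7259  12.3317  14.4259]
a=μᵀu=0.413991  b=𝟙ᵀu=4.756487  c=𝟙ᵀv=71.569330  D=ac−b²=7.004863
λ₁=(c·0.080−b)/D = (71.569330·0.080−4.756487)/7.004863 = 0.138341
λ₂=(a−b·0.080)/D = (0.413991−4.756487·0.080)/7.004863 = 0.004778
w* = 0.138341·u + 0.004778·v:
  w_0 = 0.138341·0.8861 + 0.004778·14.4810 = 0.1918  (Kellogg)
  w_1 = 0.138341·0.3727 + 0.004778·13.6048 = 0.1166  (Merck)
  w_2 = 0.138341·0.4646 + 0.004778·16.7259 = 0.1442  (Alcoa)
  w_3 = 0.138341·2.0021 + 0.004778·12.3317 = 0.3359  (Lockheed)
  w_4 = 0.138341·1.0310 + 0.004778·14.4259 = 0.2116  (Chevron)
Σw_i=1.0000  μᵀw=0.0800
σ²=wᵀΣw=λ₁·μ_p+λ₂ = 0.138341·0.080 + 0.004778 = 0.015846 ≈ 0.0158

0.1918
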